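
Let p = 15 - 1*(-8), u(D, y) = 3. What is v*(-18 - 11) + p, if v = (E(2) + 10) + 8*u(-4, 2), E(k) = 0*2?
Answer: -963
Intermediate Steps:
p = 23 (p = 15 + 8 = 23)
E(k) = 0
v = 34 (v = (0 + 10) + 8*3 = 10 + 24 = 34)
v*(-18 - 11) + p = 34*(-18 - 11) + 23 = 34*(-29) + 23 = -986 + 23 = -963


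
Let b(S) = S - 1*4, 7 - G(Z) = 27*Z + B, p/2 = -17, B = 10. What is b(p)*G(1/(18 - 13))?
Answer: 1596/5 ≈ 319.20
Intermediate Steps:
p = -34 (p = 2*(-17) = -34)
G(Z) = -3 - 27*Z (G(Z) = 7 - (27*Z + 10) = 7 - (10 + 27*Z) = 7 + (-10 - 27*Z) = -3 - 27*Z)
b(S) = -4 + S (b(S) = S - 4 = -4 + S)
b(p)*G(1/(18 - 13)) = (-4 - 34)*(-3 - 27/(18 - 13)) = -38*(-3 - 27/5) = -38*(-42/5) = 1596/5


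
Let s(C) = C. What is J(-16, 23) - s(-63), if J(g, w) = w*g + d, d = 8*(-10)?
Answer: -385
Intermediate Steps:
d = -80
J(g, w) = -80 + g*w (J(g, w) = w*g - 80 = g*w - 80 = -80 + g*w)
J(-16, 23) - s(-63) = (-80 - 16*23) - 1*(-63) = (-80 - 368) + 63 = -448 + 63 = -385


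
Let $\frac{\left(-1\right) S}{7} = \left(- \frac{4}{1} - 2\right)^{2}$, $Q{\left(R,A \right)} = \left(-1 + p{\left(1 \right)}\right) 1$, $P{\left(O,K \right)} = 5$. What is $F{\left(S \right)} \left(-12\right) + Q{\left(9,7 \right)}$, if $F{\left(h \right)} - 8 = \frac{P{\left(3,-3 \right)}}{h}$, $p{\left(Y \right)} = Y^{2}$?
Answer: $- \frac{2011}{21} \approx -95.762$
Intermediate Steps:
$Q{\left(R,A \right)} = 0$ ($Q{\left(R,A \right)} = \left(-1 + 1^{2}\right) 1 = \left(-1 + 1\right) 1 = 0 \cdot 1 = 0$)
$S = -252$ ($S = - 7 \left(- \frac{4}{1} - 2\right)^{2} = - 7 \left(\left(-4\right) 1 - 2\right)^{2} = - 7 \left(-4 - 2\right)^{2} = - 7 \left(-6\right)^{2} = \left(-7\right) 36 = -252$)
$F{\left(h \right)} = 8 + \frac{5}{h}$
$F{\left(S \right)} \left(-12\right) + Q{\left(9,7 \right)} = \left(8 + \frac{5}{-252}\right) \left(-12\right) + 0 = \left(8 + 5 \left(- \frac{1}{252}\right)\right) \left(-12\right) + 0 = \left(8 - \frac{5}{252}\right) \left(-12\right) + 0 = \frac{2011}{252} \left(-12\right) + 0 = - \frac{2011}{21} + 0 = - \frac{2011}{21}$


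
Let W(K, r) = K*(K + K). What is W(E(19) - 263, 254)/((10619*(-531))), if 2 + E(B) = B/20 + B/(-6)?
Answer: -257057089/10149640200 ≈ -0.025327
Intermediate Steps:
E(B) = -2 - 7*B/60 (E(B) = -2 + (B/20 + B/(-6)) = -2 + (B*(1/20) + B*(-⅙)) = -2 + (B/20 - B/6) = -2 - 7*B/60)
W(K, r) = 2*K² (W(K, r) = K*(2*K) = 2*K²)
W(E(19) - 263, 254)/((10619*(-531))) = (2*((-2 - 7/60*19) - 263)²)/((10619*(-531))) = (2*((-2 - 133/60) - 263)²)/(-5638689) = (2*(-253/60 - 263)²)*(-1/5638689) = (2*(-16033/60)²)*(-1/5638689) = (2*(257057089/3600))*(-1/5638689) = (257057089/1800)*(-1/5638689) = -257057089/10149640200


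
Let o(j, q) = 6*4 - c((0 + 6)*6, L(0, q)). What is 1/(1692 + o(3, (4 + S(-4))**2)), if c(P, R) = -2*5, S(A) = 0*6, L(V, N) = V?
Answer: 1/1726 ≈ 0.00057937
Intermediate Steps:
S(A) = 0
c(P, R) = -10
o(j, q) = 34 (o(j, q) = 6*4 - 1*(-10) = 24 + 10 = 34)
1/(1692 + o(3, (4 + S(-4))**2)) = 1/(1692 + 34) = 1/1726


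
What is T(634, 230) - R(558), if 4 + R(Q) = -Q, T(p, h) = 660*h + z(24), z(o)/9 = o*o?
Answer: 157546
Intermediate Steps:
z(o) = 9*o² (z(o) = 9*(o*o) = 9*o²)
T(p, h) = 5184 + 660*h (T(p, h) = 660*h + 9*24² = 660*h + 9*576 = 660*h + 5184 = 5184 + 660*h)
R(Q) = -4 - Q
T(634, 230) - R(558) = (5184 + 660*230) - (-4 - 1*558) = (5184 + 151800) - (-4 - 558) = 156984 - 1*(-562) = 156984 + 562 = 157546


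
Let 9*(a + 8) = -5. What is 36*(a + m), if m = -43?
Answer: -1856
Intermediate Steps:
a = -77/9 (a = -8 + (⅑)*(-5) = -8 - 5/9 = -77/9 ≈ -8.5556)
36*(a + m) = 36*(-77/9 - 43) = 36*(-464/9) = -1856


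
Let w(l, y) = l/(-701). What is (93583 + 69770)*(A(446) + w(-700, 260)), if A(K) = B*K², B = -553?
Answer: -12596212467381144/701 ≈ -1.7969e+13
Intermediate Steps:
A(K) = -553*K²
w(l, y) = -l/701 (w(l, y) = l*(-1/701) = -l/701)
(93583 + 69770)*(A(446) + w(-700, 260)) = (93583 + 69770)*(-553*446² - 1/701*(-700)) = 163353*(-553*198916 + 700/701) = 163353*(-110000548 + 700/701) = 163353*(-77110383448/701) = -12596212467381144/701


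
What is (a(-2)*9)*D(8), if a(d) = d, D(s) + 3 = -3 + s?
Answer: -36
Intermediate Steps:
D(s) = -6 + s (D(s) = -3 + (-3 + s) = -6 + s)
(a(-2)*9)*D(8) = (-2*9)*(-6 + 8) = -18*2 = -36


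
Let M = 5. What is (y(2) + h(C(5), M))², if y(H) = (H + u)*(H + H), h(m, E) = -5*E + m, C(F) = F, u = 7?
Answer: 256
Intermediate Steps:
h(m, E) = m - 5*E
y(H) = 2*H*(7 + H) (y(H) = (H + 7)*(H + H) = (7 + H)*(2*H) = 2*H*(7 + H))
(y(2) + h(C(5), M))² = (2*2*(7 + 2) + (5 - 5*5))² = (2*2*9 + (5 - 25))² = (36 - 20)² = 16² = 256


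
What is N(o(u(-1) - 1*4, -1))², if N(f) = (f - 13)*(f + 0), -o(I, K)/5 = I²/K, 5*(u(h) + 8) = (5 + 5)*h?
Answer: 898059475600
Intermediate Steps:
u(h) = -8 + 2*h (u(h) = -8 + ((5 + 5)*h)/5 = -8 + (10*h)/5 = -8 + 2*h)
o(I, K) = -5*I²/K
N(f) = f*(-13 + f) (N(f) = (-13 + f)*f = f*(-13 + f))
N(o(u(-1) - 1*4, -1))² = ((-5*((-8 + 2*(-1)) - 1*4)²/(-1))*(-13 - 5*((-8 + 2*(-1)) - 1*4)²/(-1)))² = ((-5*((-8 - 2) - 4)²*(-1))*(-13 - 5*((-8 - 2) - 4)²*(-1)))² = ((-5*(-10 - 4)²*(-1))*(-13 - 5*(-10 - 4)²*(-1)))² = ((-5*(-14)²*(-1))*(-13 - 5*(-14)²*(-1)))² = ((-5*196*(-1))*(-13 - 5*196*(-1)))² = (980*(-13 + 980))² = (980*967)² = 947660² = 898059475600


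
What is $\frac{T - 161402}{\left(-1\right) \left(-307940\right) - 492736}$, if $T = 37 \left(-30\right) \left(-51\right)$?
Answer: $\frac{26198}{46199} \approx 0.56707$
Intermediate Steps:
$T = 56610$ ($T = \left(-1110\right) \left(-51\right) = 56610$)
$\frac{T - 161402}{\left(-1\right) \left(-307940\right) - 492736} = \frac{56610 - 161402}{\left(-1\right) \left(-307940\right) - 492736} = - \frac{104792}{307940 - 492736} = - \frac{104792}{-184796} = \left(-104792\right) \left(- \frac{1}{184796}\right) = \frac{26198}{46199}$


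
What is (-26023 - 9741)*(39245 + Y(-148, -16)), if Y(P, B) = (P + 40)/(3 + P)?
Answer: -203519798612/145 ≈ -1.4036e+9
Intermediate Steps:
Y(P, B) = (40 + P)/(3 + P)
(-26023 - 9741)*(39245 + Y(-148, -16)) = (-26023 - 9741)*(39245 + (40 - 148)/(3 - 148)) = -35764*(39245 - 108/(-145)) = -35764*(39245 - 1/145*(-108)) = -35764*(39245 + 108/145) = -35764*5690633/145 = -203519798612/145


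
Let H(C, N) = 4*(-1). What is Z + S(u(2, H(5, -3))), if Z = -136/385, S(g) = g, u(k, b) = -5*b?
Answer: 7564/385 ≈ 19.647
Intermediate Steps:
H(C, N) = -4
Z = -136/385 (Z = -136*1/385 = -136/385 ≈ -0.35325)
Z + S(u(2, H(5, -3))) = -136/385 - 5*(-4) = -136/385 + 20 = 7564/385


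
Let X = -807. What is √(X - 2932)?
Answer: I*√3739 ≈ 61.147*I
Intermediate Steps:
√(X - 2932) = √(-807 - 2932) = √(-3739) = I*√3739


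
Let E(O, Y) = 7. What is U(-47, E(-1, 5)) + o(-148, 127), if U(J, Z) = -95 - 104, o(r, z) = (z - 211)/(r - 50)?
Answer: -6553/33 ≈ -198.58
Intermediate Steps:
o(r, z) = (-211 + z)/(-50 + r)
U(J, Z) = -199
U(-47, E(-1, 5)) + o(-148, 127) = -199 + (-211 + 127)/(-50 - 148) = -199 - 84/(-198) = -199 - 1/198*(-84) = -199 + 14/33 = -6553/33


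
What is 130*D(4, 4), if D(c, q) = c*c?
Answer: 2080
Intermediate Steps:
D(c, q) = c²
130*D(4, 4) = 130*4² = 130*16 = 2080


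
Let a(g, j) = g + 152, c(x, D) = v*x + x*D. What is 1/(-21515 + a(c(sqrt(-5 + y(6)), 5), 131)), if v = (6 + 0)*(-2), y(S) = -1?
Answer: I/(-21363*I + 7*sqrt(6)) ≈ -4.681e-5 + 3.7571e-8*I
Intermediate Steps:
v = -12 (v = 6*(-2) = -12)
c(x, D) = -12*x + D*x (c(x, D) = -12*x + x*D = -12*x + D*x)
a(g, j) = 152 + g
1/(-21515 + a(c(sqrt(-5 + y(6)), 5), 131)) = 1/(-21515 + (152 + sqrt(-5 - 1)*(-12 + 5))) = 1/(-21515 + (152 + sqrt(-6)*(-7))) = 1/(-21515 + (152 + (I*sqrt(6))*(-7))) = 1/(-21515 + (152 - 7*I*sqrt(6))) = 1/(-21363 - 7*I*sqrt(6))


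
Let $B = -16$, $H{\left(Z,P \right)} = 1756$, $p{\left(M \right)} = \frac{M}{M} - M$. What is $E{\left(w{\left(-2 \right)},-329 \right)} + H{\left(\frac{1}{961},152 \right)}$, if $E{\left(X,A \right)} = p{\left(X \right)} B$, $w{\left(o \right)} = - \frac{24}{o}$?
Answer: $1932$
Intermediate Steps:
$p{\left(M \right)} = 1 - M$
$E{\left(X,A \right)} = -16 + 16 X$ ($E{\left(X,A \right)} = \left(1 - X\right) \left(-16\right) = -16 + 16 X$)
$E{\left(w{\left(-2 \right)},-329 \right)} + H{\left(\frac{1}{961},152 \right)} = \left(-16 + 16 \left(- \frac{24}{-2}\right)\right) + 1756 = \left(-16 + 16 \left(\left(-24\right) \left(- \frac{1}{2}\right)\right)\right) + 1756 = \left(-16 + 16 \cdot 12\right) + 1756 = \left(-16 + 192\right) + 1756 = 176 + 1756 = 1932$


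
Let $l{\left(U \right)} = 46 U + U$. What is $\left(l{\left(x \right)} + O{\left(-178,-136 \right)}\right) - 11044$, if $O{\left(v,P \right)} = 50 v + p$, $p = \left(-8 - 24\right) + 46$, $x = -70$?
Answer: $-23220$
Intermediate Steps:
$l{\left(U \right)} = 47 U$
$p = 14$ ($p = -32 + 46 = 14$)
$O{\left(v,P \right)} = 14 + 50 v$ ($O{\left(v,P \right)} = 50 v + 14 = 14 + 50 v$)
$\left(l{\left(x \right)} + O{\left(-178,-136 \right)}\right) - 11044 = \left(47 \left(-70\right) + \left(14 + 50 \left(-178\right)\right)\right) - 11044 = \left(-3290 + \left(14 - 8900\right)\right) - 11044 = \left(-3290 - 8886\right) - 11044 = -12176 - 11044 = -23220$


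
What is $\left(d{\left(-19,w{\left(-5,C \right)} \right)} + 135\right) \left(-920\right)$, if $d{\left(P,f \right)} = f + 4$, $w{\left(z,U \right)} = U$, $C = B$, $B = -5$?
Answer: $-123280$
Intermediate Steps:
$C = -5$
$d{\left(P,f \right)} = 4 + f$
$\left(d{\left(-19,w{\left(-5,C \right)} \right)} + 135\right) \left(-920\right) = \left(\left(4 - 5\right) + 135\right) \left(-920\right) = \left(-1 + 135\right) \left(-920\right) = 134 \left(-920\right) = -123280$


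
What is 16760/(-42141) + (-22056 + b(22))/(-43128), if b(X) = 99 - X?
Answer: 67797253/605819016 ≈ 0.11191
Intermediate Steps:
16760/(-42141) + (-22056 + b(22))/(-43128) = 16760/(-42141) + (-22056 + (99 - 1*22))/(-43128) = 16760*(-1/42141) + (-22056 + (99 - 22))*(-1/43128) = -16760/42141 + (-22056 + 77)*(-1/43128) = -16760/42141 - 21979*(-1/43128) = -16760/42141 + 21979/43128 = 67797253/605819016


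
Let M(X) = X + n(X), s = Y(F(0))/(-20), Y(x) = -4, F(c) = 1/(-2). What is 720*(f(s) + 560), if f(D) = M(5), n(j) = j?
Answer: 410400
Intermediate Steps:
F(c) = -½
s = ⅕ (s = -4/(-20) = -4*(-1/20) = ⅕ ≈ 0.20000)
M(X) = 2*X (M(X) = X + X = 2*X)
f(D) = 10 (f(D) = 2*5 = 10)
720*(f(s) + 560) = 720*(10 + 560) = 720*570 = 410400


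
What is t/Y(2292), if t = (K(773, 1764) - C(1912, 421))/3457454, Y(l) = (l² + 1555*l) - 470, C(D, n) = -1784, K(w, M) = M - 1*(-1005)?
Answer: 29/194164758788 ≈ 1.4936e-10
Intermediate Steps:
K(w, M) = 1005 + M (K(w, M) = M + 1005 = 1005 + M)
Y(l) = -470 + l² + 1555*l
t = 29/22022 (t = ((1005 + 1764) - 1*(-1784))/3457454 = (2769 + 1784)*(1/3457454) = 4553*(1/3457454) = 29/22022 ≈ 0.0013169)
t/Y(2292) = 29/(22022*(-470 + 2292² + 1555*2292)) = 29/(22022*(-470 + 5253264 + 3564060)) = (29/22022)/8816854 = (29/22022)*(1/8816854) = 29/194164758788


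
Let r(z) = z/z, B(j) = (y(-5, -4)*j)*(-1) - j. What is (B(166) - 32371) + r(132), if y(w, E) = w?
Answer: -31706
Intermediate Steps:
B(j) = 4*j (B(j) = -5*j*(-1) - j = 5*j - j = 4*j)
r(z) = 1
(B(166) - 32371) + r(132) = (4*166 - 32371) + 1 = (664 - 32371) + 1 = -31707 + 1 = -31706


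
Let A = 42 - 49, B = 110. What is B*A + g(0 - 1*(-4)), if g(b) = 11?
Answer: -759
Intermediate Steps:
A = -7
B*A + g(0 - 1*(-4)) = 110*(-7) + 11 = -770 + 11 = -759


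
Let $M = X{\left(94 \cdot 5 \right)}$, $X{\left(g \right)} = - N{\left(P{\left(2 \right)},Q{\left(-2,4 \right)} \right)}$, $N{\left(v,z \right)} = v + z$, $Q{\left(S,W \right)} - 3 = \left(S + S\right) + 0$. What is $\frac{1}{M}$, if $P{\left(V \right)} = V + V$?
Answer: $- \frac{1}{3} \approx -0.33333$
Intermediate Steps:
$Q{\left(S,W \right)} = 3 + 2 S$ ($Q{\left(S,W \right)} = 3 + \left(\left(S + S\right) + 0\right) = 3 + \left(2 S + 0\right) = 3 + 2 S$)
$P{\left(V \right)} = 2 V$
$X{\left(g \right)} = -3$ ($X{\left(g \right)} = - (2 \cdot 2 + \left(3 + 2 \left(-2\right)\right)) = - (4 + \left(3 - 4\right)) = - (4 - 1) = \left(-1\right) 3 = -3$)
$M = -3$
$\frac{1}{M} = \frac{1}{-3} = - \frac{1}{3}$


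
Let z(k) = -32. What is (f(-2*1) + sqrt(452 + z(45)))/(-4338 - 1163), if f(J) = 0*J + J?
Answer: 2/5501 - 2*sqrt(105)/5501 ≈ -0.0033619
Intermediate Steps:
f(J) = J (f(J) = 0 + J = J)
(f(-2*1) + sqrt(452 + z(45)))/(-4338 - 1163) = (-2*1 + sqrt(452 - 32))/(-4338 - 1163) = (-2 + sqrt(420))/(-5501) = (-2 + 2*sqrt(105))*(-1/5501) = 2/5501 - 2*sqrt(105)/5501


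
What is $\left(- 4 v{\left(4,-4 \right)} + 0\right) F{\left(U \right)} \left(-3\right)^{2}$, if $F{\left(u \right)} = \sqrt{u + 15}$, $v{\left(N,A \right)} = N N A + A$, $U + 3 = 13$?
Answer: $12240$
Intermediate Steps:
$U = 10$ ($U = -3 + 13 = 10$)
$v{\left(N,A \right)} = A + A N^{2}$ ($v{\left(N,A \right)} = N^{2} A + A = A N^{2} + A = A + A N^{2}$)
$F{\left(u \right)} = \sqrt{15 + u}$
$\left(- 4 v{\left(4,-4 \right)} + 0\right) F{\left(U \right)} \left(-3\right)^{2} = \left(- 4 \left(- 4 \left(1 + 4^{2}\right)\right) + 0\right) \sqrt{15 + 10} \left(-3\right)^{2} = \left(- 4 \left(- 4 \left(1 + 16\right)\right) + 0\right) \sqrt{25} \cdot 9 = \left(- 4 \left(\left(-4\right) 17\right) + 0\right) 5 \cdot 9 = \left(\left(-4\right) \left(-68\right) + 0\right) 5 \cdot 9 = \left(272 + 0\right) 5 \cdot 9 = 272 \cdot 5 \cdot 9 = 1360 \cdot 9 = 12240$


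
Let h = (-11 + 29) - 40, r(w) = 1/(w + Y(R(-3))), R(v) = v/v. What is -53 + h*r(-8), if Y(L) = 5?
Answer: -137/3 ≈ -45.667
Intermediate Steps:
R(v) = 1
r(w) = 1/(5 + w) (r(w) = 1/(w + 5) = 1/(5 + w))
h = -22 (h = 18 - 40 = -22)
-53 + h*r(-8) = -53 - 22/(5 - 8) = -53 - 22/(-3) = -53 - 22*(-⅓) = -53 + 22/3 = -137/3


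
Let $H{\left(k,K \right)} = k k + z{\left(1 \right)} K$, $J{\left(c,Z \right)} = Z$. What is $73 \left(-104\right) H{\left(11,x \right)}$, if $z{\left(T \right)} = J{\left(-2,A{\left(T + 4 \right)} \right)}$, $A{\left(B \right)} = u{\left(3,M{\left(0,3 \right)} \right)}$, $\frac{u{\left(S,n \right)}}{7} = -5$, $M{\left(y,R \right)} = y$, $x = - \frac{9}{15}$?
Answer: $-1078064$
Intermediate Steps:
$x = - \frac{3}{5}$ ($x = \left(-9\right) \frac{1}{15} = - \frac{3}{5} \approx -0.6$)
$u{\left(S,n \right)} = -35$ ($u{\left(S,n \right)} = 7 \left(-5\right) = -35$)
$A{\left(B \right)} = -35$
$z{\left(T \right)} = -35$
$H{\left(k,K \right)} = k^{2} - 35 K$ ($H{\left(k,K \right)} = k k - 35 K = k^{2} - 35 K$)
$73 \left(-104\right) H{\left(11,x \right)} = 73 \left(-104\right) \left(11^{2} - -21\right) = - 7592 \left(121 + 21\right) = \left(-7592\right) 142 = -1078064$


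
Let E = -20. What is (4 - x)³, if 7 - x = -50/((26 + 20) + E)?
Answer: -262144/2197 ≈ -119.32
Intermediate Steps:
x = 116/13 (x = 7 - (-50)/((26 + 20) - 20) = 7 - (-50)/(46 - 20) = 7 - (-50)/26 = 7 - 1*(-25/13) = 7 + 25/13 = 116/13 ≈ 8.9231)
(4 - x)³ = (4 - 1*116/13)³ = (4 - 116/13)³ = (-64/13)³ = -262144/2197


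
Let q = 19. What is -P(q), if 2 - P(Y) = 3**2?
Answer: 7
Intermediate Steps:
P(Y) = -7 (P(Y) = 2 - 1*3**2 = 2 - 1*9 = 2 - 9 = -7)
-P(q) = -1*(-7) = 7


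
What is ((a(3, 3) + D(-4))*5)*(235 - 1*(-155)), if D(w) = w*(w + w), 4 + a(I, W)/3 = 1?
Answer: 44850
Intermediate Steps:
a(I, W) = -9 (a(I, W) = -12 + 3*1 = -12 + 3 = -9)
D(w) = 2*w² (D(w) = w*(2*w) = 2*w²)
((a(3, 3) + D(-4))*5)*(235 - 1*(-155)) = ((-9 + 2*(-4)²)*5)*(235 - 1*(-155)) = ((-9 + 2*16)*5)*(235 + 155) = ((-9 + 32)*5)*390 = (23*5)*390 = 115*390 = 44850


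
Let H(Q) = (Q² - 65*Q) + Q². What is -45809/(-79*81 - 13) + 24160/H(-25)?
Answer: 57322959/3686900 ≈ 15.548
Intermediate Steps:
H(Q) = -65*Q + 2*Q²
-45809/(-79*81 - 13) + 24160/H(-25) = -45809/(-79*81 - 13) + 24160/((-25*(-65 + 2*(-25)))) = -45809/(-6399 - 13) + 24160/((-25*(-65 - 50))) = -45809/(-6412) + 24160/((-25*(-115))) = -45809*(-1/6412) + 24160/2875 = 45809/6412 + 24160*(1/2875) = 45809/6412 + 4832/575 = 57322959/3686900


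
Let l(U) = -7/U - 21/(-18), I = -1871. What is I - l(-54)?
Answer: -50552/27 ≈ -1872.3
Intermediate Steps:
l(U) = 7/6 - 7/U (l(U) = -7/U - 21*(-1/18) = -7/U + 7/6 = 7/6 - 7/U)
I - l(-54) = -1871 - (7/6 - 7/(-54)) = -1871 - (7/6 - 7*(-1/54)) = -1871 - (7/6 + 7/54) = -1871 - 1*35/27 = -1871 - 35/27 = -50552/27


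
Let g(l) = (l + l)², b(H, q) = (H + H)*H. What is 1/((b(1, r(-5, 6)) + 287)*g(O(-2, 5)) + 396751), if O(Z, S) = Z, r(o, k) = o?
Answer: 1/401375 ≈ 2.4914e-6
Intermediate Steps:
b(H, q) = 2*H² (b(H, q) = (2*H)*H = 2*H²)
g(l) = 4*l² (g(l) = (2*l)² = 4*l²)
1/((b(1, r(-5, 6)) + 287)*g(O(-2, 5)) + 396751) = 1/((2*1² + 287)*(4*(-2)²) + 396751) = 1/((2*1 + 287)*(4*4) + 396751) = 1/((2 + 287)*16 + 396751) = 1/(289*16 + 396751) = 1/(4624 + 396751) = 1/401375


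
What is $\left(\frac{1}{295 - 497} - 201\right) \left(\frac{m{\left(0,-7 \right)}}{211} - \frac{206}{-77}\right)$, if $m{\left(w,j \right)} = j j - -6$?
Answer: $- \frac{1936803703}{3281894} \approx -590.15$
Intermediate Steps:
$m{\left(w,j \right)} = 6 + j^{2}$ ($m{\left(w,j \right)} = j^{2} + 6 = 6 + j^{2}$)
$\left(\frac{1}{295 - 497} - 201\right) \left(\frac{m{\left(0,-7 \right)}}{211} - \frac{206}{-77}\right) = \left(\frac{1}{295 - 497} - 201\right) \left(\frac{6 + \left(-7\right)^{2}}{211} - \frac{206}{-77}\right) = \left(\frac{1}{-202} - 201\right) \left(\left(6 + 49\right) \frac{1}{211} - - \frac{206}{77}\right) = \left(- \frac{1}{202} - 201\right) \left(55 \cdot \frac{1}{211} + \frac{206}{77}\right) = - \frac{40603 \left(\frac{55}{211} + \frac{206}{77}\right)}{202} = \left(- \frac{40603}{202}\right) \frac{47701}{16247} = - \frac{1936803703}{3281894}$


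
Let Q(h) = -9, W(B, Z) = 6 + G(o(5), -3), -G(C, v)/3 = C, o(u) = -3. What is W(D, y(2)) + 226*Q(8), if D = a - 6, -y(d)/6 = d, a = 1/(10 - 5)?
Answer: -2019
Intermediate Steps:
a = 1/5 ≈ 0.20000
y(d) = -6*d
G(C, v) = -3*C
D = -29/5 (D = 1/5 - 6 = -29/5 ≈ -5.8000)
W(B, Z) = 15 (W(B, Z) = 6 - 3*(-3) = 6 + 9 = 15)
W(D, y(2)) + 226*Q(8) = 15 + 226*(-9) = 15 - 2034 = -2019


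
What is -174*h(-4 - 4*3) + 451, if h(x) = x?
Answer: 3235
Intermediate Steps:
-174*h(-4 - 4*3) + 451 = -174*(-4 - 4*3) + 451 = -174*(-4 - 12) + 451 = -174*(-16) + 451 = 2784 + 451 = 3235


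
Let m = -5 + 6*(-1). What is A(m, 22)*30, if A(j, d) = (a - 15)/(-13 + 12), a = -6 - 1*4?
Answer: 750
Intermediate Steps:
a = -10 (a = -6 - 4 = -10)
m = -11 (m = -5 - 6 = -11)
A(j, d) = 25 (A(j, d) = (-10 - 15)/(-13 + 12) = -25/(-1) = -25*(-1) = 25)
A(m, 22)*30 = 25*30 = 750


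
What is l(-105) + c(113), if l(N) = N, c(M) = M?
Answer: 8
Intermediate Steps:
l(-105) + c(113) = -105 + 113 = 8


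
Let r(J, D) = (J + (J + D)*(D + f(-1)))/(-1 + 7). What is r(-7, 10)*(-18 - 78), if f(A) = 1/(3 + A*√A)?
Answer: -1912/5 - 24*I/5 ≈ -382.4 - 4.8*I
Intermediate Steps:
f(A) = 1/(3 + A^(3/2))
r(J, D) = J/6 + (D + J)*(D + (3 + I)/10)/6 (r(J, D) = (J + (J + D)*(D + 1/(3 + (-1)^(3/2))))/(-1 + 7) = (J + (D + J)*(D + 1/(3 - I)))/6 = (J + (D + J)*(D + (3 + I)/10))*(⅙) = J/6 + (D + J)*(D + (3 + I)/10)/6)
r(-7, 10)*(-18 - 78) = ((⅙)*(-7) + (⅙)*10² + (⅙)*10*(-7) + (1/60)*10*(3 + I) + (1/60)*(-7)*(3 + I))*(-18 - 78) = (-7/6 + (⅙)*100 - 35/3 + (½ + I/6) + (-7/20 - 7*I/60))*(-96) = (-7/6 + 50/3 - 35/3 + (½ + I/6) + (-7/20 - 7*I/60))*(-96) = (239/60 + I/20)*(-96) = -1912/5 - 24*I/5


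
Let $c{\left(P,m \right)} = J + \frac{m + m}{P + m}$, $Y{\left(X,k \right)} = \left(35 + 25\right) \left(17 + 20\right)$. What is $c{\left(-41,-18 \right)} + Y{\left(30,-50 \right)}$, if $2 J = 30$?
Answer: $\frac{131901}{59} \approx 2235.6$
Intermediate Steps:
$J = 15$ ($J = \frac{1}{2} \cdot 30 = 15$)
$Y{\left(X,k \right)} = 2220$ ($Y{\left(X,k \right)} = 60 \cdot 37 = 2220$)
$c{\left(P,m \right)} = 15 + \frac{2 m}{P + m}$ ($c{\left(P,m \right)} = 15 + \frac{m + m}{P + m} = 15 + \frac{2 m}{P + m}$)
$c{\left(-41,-18 \right)} + Y{\left(30,-50 \right)} = \frac{15 \left(-41\right) + 17 \left(-18\right)}{-41 - 18} + 2220 = \frac{-615 - 306}{-59} + 2220 = \left(- \frac{1}{59}\right) \left(-921\right) + 2220 = \frac{921}{59} + 2220 = \frac{131901}{59}$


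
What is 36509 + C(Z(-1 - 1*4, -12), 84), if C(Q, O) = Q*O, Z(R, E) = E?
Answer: 35501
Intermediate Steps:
C(Q, O) = O*Q
36509 + C(Z(-1 - 1*4, -12), 84) = 36509 + 84*(-12) = 36509 - 1008 = 35501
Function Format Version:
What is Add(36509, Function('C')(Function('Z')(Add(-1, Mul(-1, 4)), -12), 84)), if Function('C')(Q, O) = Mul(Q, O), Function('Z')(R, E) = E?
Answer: 35501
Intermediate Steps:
Function('C')(Q, O) = Mul(O, Q)
Add(36509, Function('C')(Function('Z')(Add(-1, Mul(-1, 4)), -12), 84)) = Add(36509, Mul(84, -12)) = Add(36509, -1008) = 35501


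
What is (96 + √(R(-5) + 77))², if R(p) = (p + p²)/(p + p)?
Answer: 9291 + 960*√3 ≈ 10954.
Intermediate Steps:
R(p) = (p + p²)/(2*p) (R(p) = (p + p²)/((2*p)) = (p + p²)*(1/(2*p)) = (p + p²)/(2*p))
(96 + √(R(-5) + 77))² = (96 + √((½ + (½)*(-5)) + 77))² = (96 + √((½ - 5/2) + 77))² = (96 + √(-2 + 77))² = (96 + √75)² = (96 + 5*√3)²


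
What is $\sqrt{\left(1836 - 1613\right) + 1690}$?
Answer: $\sqrt{1913} \approx 43.738$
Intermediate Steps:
$\sqrt{\left(1836 - 1613\right) + 1690} = \sqrt{223 + 1690} = \sqrt{1913}$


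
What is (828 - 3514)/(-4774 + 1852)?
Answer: 1343/1461 ≈ 0.91923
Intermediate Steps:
(828 - 3514)/(-4774 + 1852) = -2686/(-2922) = -2686*(-1/2922) = 1343/1461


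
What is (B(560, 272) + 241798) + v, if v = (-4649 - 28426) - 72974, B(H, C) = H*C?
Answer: 288069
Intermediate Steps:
B(H, C) = C*H
v = -106049 (v = -33075 - 72974 = -106049)
(B(560, 272) + 241798) + v = (272*560 + 241798) - 106049 = (152320 + 241798) - 106049 = 394118 - 106049 = 288069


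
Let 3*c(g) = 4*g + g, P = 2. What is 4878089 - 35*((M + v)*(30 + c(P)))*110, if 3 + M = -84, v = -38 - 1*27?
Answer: 73154267/3 ≈ 2.4385e+7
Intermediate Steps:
v = -65 (v = -38 - 27 = -65)
M = -87 (M = -3 - 84 = -87)
c(g) = 5*g/3 (c(g) = (4*g + g)/3 = (5*g)/3 = 5*g/3)
4878089 - 35*((M + v)*(30 + c(P)))*110 = 4878089 - 35*((-87 - 65)*(30 + (5/3)*2))*110 = 4878089 - 35*(-152*(30 + 10/3))*110 = 4878089 - 35*(-152*100/3)*110 = 4878089 - 35*(-15200/3)*110 = 4878089 - (-532000)*110/3 = 4878089 - 1*(-58520000/3) = 4878089 + 58520000/3 = 73154267/3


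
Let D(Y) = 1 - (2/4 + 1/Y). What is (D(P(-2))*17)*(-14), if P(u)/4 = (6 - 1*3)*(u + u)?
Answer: -2975/24 ≈ -123.96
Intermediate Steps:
P(u) = 24*u (P(u) = 4*((6 - 1*3)*(u + u)) = 4*((6 - 3)*(2*u)) = 4*(3*(2*u)) = 4*(6*u) = 24*u)
D(Y) = ½ - 1/Y (D(Y) = 1 - (2*(¼) + 1/Y) = 1 - (½ + 1/Y) = 1 + (-½ - 1/Y) = ½ - 1/Y)
(D(P(-2))*17)*(-14) = (((-2 + 24*(-2))/(2*((24*(-2)))))*17)*(-14) = (((½)*(-2 - 48)/(-48))*17)*(-14) = (((½)*(-1/48)*(-50))*17)*(-14) = ((25/48)*17)*(-14) = (425/48)*(-14) = -2975/24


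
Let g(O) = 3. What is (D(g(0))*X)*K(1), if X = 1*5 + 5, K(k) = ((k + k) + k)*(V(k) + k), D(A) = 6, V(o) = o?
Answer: 360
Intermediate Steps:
K(k) = 6*k**2 (K(k) = ((k + k) + k)*(k + k) = (2*k + k)*(2*k) = (3*k)*(2*k) = 6*k**2)
X = 10 (X = 5 + 5 = 10)
(D(g(0))*X)*K(1) = (6*10)*(6*1**2) = 60*(6*1) = 60*6 = 360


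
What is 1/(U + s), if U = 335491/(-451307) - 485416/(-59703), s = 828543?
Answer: 26944381821/22324777988936342 ≈ 1.2069e-6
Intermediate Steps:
U = 199041819539/26944381821 (U = 335491*(-1/451307) - 485416*(-1/59703) = -335491/451307 + 485416/59703 = 199041819539/26944381821 ≈ 7.3871)
1/(U + s) = 1/(199041819539/26944381821 + 828543) = 1/(22324777988936342/26944381821) = 26944381821/22324777988936342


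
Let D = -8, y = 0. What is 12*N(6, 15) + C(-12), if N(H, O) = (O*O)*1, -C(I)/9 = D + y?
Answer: 2772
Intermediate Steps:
C(I) = 72 (C(I) = -9*(-8 + 0) = -9*(-8) = 72)
N(H, O) = O**2 (N(H, O) = O**2*1 = O**2)
12*N(6, 15) + C(-12) = 12*15**2 + 72 = 12*225 + 72 = 2700 + 72 = 2772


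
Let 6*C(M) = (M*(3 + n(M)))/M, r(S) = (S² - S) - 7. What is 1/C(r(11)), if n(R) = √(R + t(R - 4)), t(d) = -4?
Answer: -⅕ + √11/5 ≈ 0.46333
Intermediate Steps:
n(R) = √(-4 + R) (n(R) = √(R - 4) = √(-4 + R))
r(S) = -7 + S² - S
C(M) = ½ + √(-4 + M)/6 (C(M) = ((M*(3 + √(-4 + M)))/M)/6 = (3 + √(-4 + M))/6 = ½ + √(-4 + M)/6)
1/C(r(11)) = 1/(½ + √(-4 + (-7 + 11² - 1*11))/6) = 1/(½ + √(-4 + (-7 + 121 - 11))/6) = 1/(½ + √(-4 + 103)/6) = 1/(½ + √99/6) = 1/(½ + (3*√11)/6) = 1/(½ + √11/2)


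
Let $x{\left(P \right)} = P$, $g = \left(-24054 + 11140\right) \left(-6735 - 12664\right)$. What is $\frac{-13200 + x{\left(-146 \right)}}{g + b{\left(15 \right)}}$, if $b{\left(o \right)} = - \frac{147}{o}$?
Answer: $- \frac{66730}{1252593381} \approx -5.3273 \cdot 10^{-5}$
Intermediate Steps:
$g = 250518686$ ($g = \left(-12914\right) \left(-19399\right) = 250518686$)
$\frac{-13200 + x{\left(-146 \right)}}{g + b{\left(15 \right)}} = \frac{-13200 - 146}{250518686 - \frac{147}{15}} = - \frac{13346}{250518686 - \frac{49}{5}} = - \frac{13346}{\frac{1252593381}{5}} = \left(-13346\right) \frac{5}{1252593381} = - \frac{66730}{1252593381}$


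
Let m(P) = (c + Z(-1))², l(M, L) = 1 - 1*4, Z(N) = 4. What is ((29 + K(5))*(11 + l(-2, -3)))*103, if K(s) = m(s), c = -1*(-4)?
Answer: 76632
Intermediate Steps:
c = 4
l(M, L) = -3 (l(M, L) = 1 - 4 = -3)
m(P) = 64 (m(P) = (4 + 4)² = 8² = 64)
K(s) = 64
((29 + K(5))*(11 + l(-2, -3)))*103 = ((29 + 64)*(11 - 3))*103 = (93*8)*103 = 744*103 = 76632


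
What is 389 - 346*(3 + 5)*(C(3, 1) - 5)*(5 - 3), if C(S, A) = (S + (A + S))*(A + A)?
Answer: -49435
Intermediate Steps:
C(S, A) = 2*A*(A + 2*S) (C(S, A) = (A + 2*S)*(2*A) = 2*A*(A + 2*S))
389 - 346*(3 + 5)*(C(3, 1) - 5)*(5 - 3) = 389 - 346*(3 + 5)*(2*1*(1 + 2*3) - 5)*(5 - 3) = 389 - 2768*(2*1*(1 + 6) - 5)*2 = 389 - 2768*(2*1*7 - 5)*2 = 389 - 2768*(14 - 5)*2 = 389 - 2768*9*2 = 389 - 2768*18 = 389 - 346*144 = 389 - 49824 = -49435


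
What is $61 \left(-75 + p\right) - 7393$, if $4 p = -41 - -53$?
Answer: $-11785$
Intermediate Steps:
$p = 3$ ($p = \frac{-41 - -53}{4} = \frac{-41 + 53}{4} = \frac{1}{4} \cdot 12 = 3$)
$61 \left(-75 + p\right) - 7393 = 61 \left(-75 + 3\right) - 7393 = 61 \left(-72\right) - 7393 = -4392 - 7393 = -11785$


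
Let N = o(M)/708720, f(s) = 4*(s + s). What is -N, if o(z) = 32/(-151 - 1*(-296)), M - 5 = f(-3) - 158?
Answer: -2/6422775 ≈ -3.1139e-7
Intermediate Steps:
f(s) = 8*s (f(s) = 4*(2*s) = 8*s)
M = -177 (M = 5 + (8*(-3) - 158) = 5 + (-24 - 158) = 5 - 182 = -177)
o(z) = 32/145 (o(z) = 32/(-151 + 296) = 32/145)
N = 2/6422775 (N = (32/145)/708720 = (32/145)*(1/708720) = 2/6422775 ≈ 3.1139e-7)
-N = -1*2/6422775 = -2/6422775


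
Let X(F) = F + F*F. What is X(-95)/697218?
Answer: 4465/348609 ≈ 0.012808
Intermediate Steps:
X(F) = F + F**2
X(-95)/697218 = -95*(1 - 95)/697218 = -95*(-94)*(1/697218) = 8930*(1/697218) = 4465/348609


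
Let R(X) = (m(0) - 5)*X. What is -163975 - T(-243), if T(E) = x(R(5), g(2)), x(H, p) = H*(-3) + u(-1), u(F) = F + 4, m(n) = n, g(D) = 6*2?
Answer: -164053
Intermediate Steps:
g(D) = 12
u(F) = 4 + F
R(X) = -5*X (R(X) = (0 - 5)*X = -5*X)
x(H, p) = 3 - 3*H (x(H, p) = H*(-3) + (4 - 1) = -3*H + 3 = 3 - 3*H)
T(E) = 78 (T(E) = 3 - (-15)*5 = 3 - 3*(-25) = 3 + 75 = 78)
-163975 - T(-243) = -163975 - 1*78 = -163975 - 78 = -164053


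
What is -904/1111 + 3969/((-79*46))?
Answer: -7694695/4037374 ≈ -1.9059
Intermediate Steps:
-904/1111 + 3969/((-79*46)) = -904*1/1111 + 3969/(-3634) = -904/1111 + 3969*(-1/3634) = -904/1111 - 3969/3634 = -7694695/4037374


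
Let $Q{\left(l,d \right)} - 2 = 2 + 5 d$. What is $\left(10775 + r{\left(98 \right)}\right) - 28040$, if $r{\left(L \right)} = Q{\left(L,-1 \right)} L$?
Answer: $-17363$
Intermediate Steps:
$Q{\left(l,d \right)} = 4 + 5 d$ ($Q{\left(l,d \right)} = 2 + \left(2 + 5 d\right) = 4 + 5 d$)
$r{\left(L \right)} = - L$ ($r{\left(L \right)} = \left(4 + 5 \left(-1\right)\right) L = \left(4 - 5\right) L = - L$)
$\left(10775 + r{\left(98 \right)}\right) - 28040 = \left(10775 - 98\right) - 28040 = 10677 - 28040 = -17363$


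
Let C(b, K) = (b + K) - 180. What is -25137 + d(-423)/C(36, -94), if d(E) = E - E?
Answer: -25137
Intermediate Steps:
C(b, K) = -180 + K + b (C(b, K) = (K + b) - 180 = -180 + K + b)
d(E) = 0
-25137 + d(-423)/C(36, -94) = -25137 + 0/(-180 - 94 + 36) = -25137 + 0/(-238) = -25137 + 0*(-1/238) = -25137 + 0 = -25137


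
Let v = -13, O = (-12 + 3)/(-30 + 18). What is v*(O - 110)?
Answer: 5681/4 ≈ 1420.3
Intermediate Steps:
O = 3/4 (O = -9/(-12) = -9*(-1/12) = 3/4 ≈ 0.75000)
v*(O - 110) = -13*(3/4 - 110) = -13*(-437/4) = 5681/4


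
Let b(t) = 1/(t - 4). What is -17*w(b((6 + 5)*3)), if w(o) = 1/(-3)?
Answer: 17/3 ≈ 5.6667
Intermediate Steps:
b(t) = 1/(-4 + t)
w(o) = -⅓
-17*w(b((6 + 5)*3)) = -17*(-⅓) = 17/3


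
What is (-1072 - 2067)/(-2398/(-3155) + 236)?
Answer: -9903545/746978 ≈ -13.258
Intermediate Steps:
(-1072 - 2067)/(-2398/(-3155) + 236) = -3139/(-2398*(-1/3155) + 236) = -3139/(2398/3155 + 236) = -3139/746978/3155 = -3139*3155/746978 = -9903545/746978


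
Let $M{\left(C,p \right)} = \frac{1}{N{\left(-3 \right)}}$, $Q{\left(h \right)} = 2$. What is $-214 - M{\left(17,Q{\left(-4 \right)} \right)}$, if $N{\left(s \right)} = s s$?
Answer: $- \frac{1927}{9} \approx -214.11$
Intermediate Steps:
$N{\left(s \right)} = s^{2}$
$M{\left(C,p \right)} = \frac{1}{9}$ ($M{\left(C,p \right)} = \frac{1}{\left(-3\right)^{2}} = \frac{1}{9}$)
$-214 - M{\left(17,Q{\left(-4 \right)} \right)} = -214 - \frac{1}{9} = - \frac{1927}{9}$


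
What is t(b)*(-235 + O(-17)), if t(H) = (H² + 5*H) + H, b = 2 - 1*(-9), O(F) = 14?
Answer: -41327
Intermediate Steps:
b = 11 (b = 2 + 9 = 11)
t(H) = H² + 6*H
t(b)*(-235 + O(-17)) = (11*(6 + 11))*(-235 + 14) = (11*17)*(-221) = 187*(-221) = -41327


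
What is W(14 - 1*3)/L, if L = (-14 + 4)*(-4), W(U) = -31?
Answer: -31/40 ≈ -0.77500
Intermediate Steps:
L = 40 (L = -10*(-4) = 40)
W(14 - 1*3)/L = -31/40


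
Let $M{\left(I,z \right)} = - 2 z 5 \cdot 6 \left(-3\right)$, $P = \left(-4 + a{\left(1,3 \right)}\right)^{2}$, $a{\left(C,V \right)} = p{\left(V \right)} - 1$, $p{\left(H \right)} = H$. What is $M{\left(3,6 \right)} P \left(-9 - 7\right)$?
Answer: $-69120$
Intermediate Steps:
$a{\left(C,V \right)} = -1 + V$ ($a{\left(C,V \right)} = V - 1 = -1 + V$)
$P = 4$ ($P = \left(-4 + \left(-1 + 3\right)\right)^{2} = \left(-4 + 2\right)^{2} = \left(-2\right)^{2} = 4$)
$M{\left(I,z \right)} = 180 z$ ($M{\left(I,z \right)} = - 2 z 30 \left(-3\right) = - 60 z \left(-3\right) = 180 z$)
$M{\left(3,6 \right)} P \left(-9 - 7\right) = 180 \cdot 6 \cdot 4 \left(-9 - 7\right) = 1080 \cdot 4 \left(-9 - 7\right) = 4320 \left(-16\right) = -69120$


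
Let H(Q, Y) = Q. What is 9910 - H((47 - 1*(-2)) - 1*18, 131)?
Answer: 9879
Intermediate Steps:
9910 - H((47 - 1*(-2)) - 1*18, 131) = 9910 - ((47 - 1*(-2)) - 1*18) = 9910 - ((47 + 2) - 18) = 9910 - (49 - 18) = 9910 - 1*31 = 9910 - 31 = 9879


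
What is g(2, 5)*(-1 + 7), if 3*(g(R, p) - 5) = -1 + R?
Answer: 32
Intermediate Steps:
g(R, p) = 14/3 + R/3 (g(R, p) = 5 + (-1 + R)/3 = 5 + (-1/3 + R/3) = 14/3 + R/3)
g(2, 5)*(-1 + 7) = (14/3 + (1/3)*2)*(-1 + 7) = (14/3 + 2/3)*6 = (16/3)*6 = 32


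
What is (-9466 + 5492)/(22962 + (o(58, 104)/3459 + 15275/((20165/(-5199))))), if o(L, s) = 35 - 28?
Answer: -27718942089/132692098445 ≈ -0.20890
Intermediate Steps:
o(L, s) = 7
(-9466 + 5492)/(22962 + (o(58, 104)/3459 + 15275/((20165/(-5199))))) = (-9466 + 5492)/(22962 + (7/3459 + 15275/((20165/(-5199))))) = -3974/(22962 + (7*(1/3459) + 15275/((20165*(-1/5199))))) = -3974/(22962 + (7/3459 + 15275/(-20165/5199))) = -3974/(22962 + (7/3459 + 15275*(-5199/20165))) = -3974/(22962 + (7/3459 - 15882945/4033)) = -3974/(22962 - 54939078524/13950147) = -3974/265384196890/13950147 = -3974*13950147/265384196890 = -27718942089/132692098445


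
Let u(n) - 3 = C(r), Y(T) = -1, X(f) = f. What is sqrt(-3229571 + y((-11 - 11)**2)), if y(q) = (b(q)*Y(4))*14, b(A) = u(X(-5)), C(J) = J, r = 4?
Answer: I*sqrt(3229669) ≈ 1797.1*I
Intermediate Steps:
u(n) = 7 (u(n) = 3 + 4 = 7)
b(A) = 7
y(q) = -98 (y(q) = (7*(-1))*14 = -7*14 = -98)
sqrt(-3229571 + y((-11 - 11)**2)) = sqrt(-3229571 - 98) = sqrt(-3229669) = I*sqrt(3229669)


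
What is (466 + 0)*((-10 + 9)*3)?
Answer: -1398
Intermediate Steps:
(466 + 0)*((-10 + 9)*3) = 466*(-1*3) = 466*(-3) = -1398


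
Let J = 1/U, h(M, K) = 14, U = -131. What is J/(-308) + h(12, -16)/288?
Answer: 70645/1452528 ≈ 0.048636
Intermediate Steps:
J = -1/131 (J = 1/(-131) = -1/131 ≈ -0.0076336)
J/(-308) + h(12, -16)/288 = -1/131/(-308) + 14/288 = -1/131*(-1/308) + 14*(1/288) = 1/40348 + 7/144 = 70645/1452528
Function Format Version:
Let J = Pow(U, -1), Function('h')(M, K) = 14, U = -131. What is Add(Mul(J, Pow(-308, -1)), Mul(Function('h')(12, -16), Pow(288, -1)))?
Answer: Rational(70645, 1452528) ≈ 0.048636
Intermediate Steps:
J = Rational(-1, 131) (J = Pow(-131, -1) = Rational(-1, 131) ≈ -0.0076336)
Add(Mul(J, Pow(-308, -1)), Mul(Function('h')(12, -16), Pow(288, -1))) = Add(Mul(Rational(-1, 131), Pow(-308, -1)), Mul(14, Pow(288, -1))) = Add(Mul(Rational(-1, 131), Rational(-1, 308)), Mul(14, Rational(1, 288))) = Add(Rational(1, 40348), Rational(7, 144)) = Rational(70645, 1452528)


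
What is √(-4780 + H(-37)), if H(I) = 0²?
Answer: 2*I*√1195 ≈ 69.138*I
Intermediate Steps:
H(I) = 0
√(-4780 + H(-37)) = √(-4780 + 0) = √(-4780) = 2*I*√1195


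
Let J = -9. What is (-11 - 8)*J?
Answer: 171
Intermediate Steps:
(-11 - 8)*J = (-11 - 8)*(-9) = -19*(-9) = 171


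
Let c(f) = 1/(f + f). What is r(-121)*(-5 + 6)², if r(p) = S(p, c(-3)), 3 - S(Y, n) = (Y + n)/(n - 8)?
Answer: -580/49 ≈ -11.837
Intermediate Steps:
c(f) = 1/(2*f)
S(Y, n) = 3 - (Y + n)/(-8 + n) (S(Y, n) = 3 - (Y + n)/(n - 8) = 3 - (Y + n)/(-8 + n))
r(p) = 146/49 + 6*p/49 (r(p) = (-24 - p + 2*((½)/(-3)))/(-8 + (½)/(-3)) = (-24 - p + 2*((½)*(-⅓)))/(-8 + (½)*(-⅓)) = (-24 - p + 2*(-⅙))/(-8 - ⅙) = (-24 - p - ⅓)/(-49/6) = -6*(-73/3 - p)/49 = 146/49 + 6*p/49)
r(-121)*(-5 + 6)² = (146/49 + (6/49)*(-121))*(-5 + 6)² = (146/49 - 726/49)*1² = -580/49*1 = -580/49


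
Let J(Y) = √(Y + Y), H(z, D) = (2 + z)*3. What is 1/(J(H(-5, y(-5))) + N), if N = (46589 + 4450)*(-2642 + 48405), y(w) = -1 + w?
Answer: 259521973/606164890228314563 - I*√2/1818494670684943689 ≈ 4.2814e-10 - 7.7768e-19*I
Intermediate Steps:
H(z, D) = 6 + 3*z
N = 2335697757 (N = 51039*45763 = 2335697757)
J(Y) = √2*√Y (J(Y) = √(2*Y) = √2*√Y)
1/(J(H(-5, y(-5))) + N) = 1/(√2*√(6 + 3*(-5)) + 2335697757) = 1/(√2*√(6 - 15) + 2335697757) = 1/(√2*√(-9) + 2335697757) = 1/(√2*(3*I) + 2335697757) = 1/(3*I*√2 + 2335697757) = 1/(2335697757 + 3*I*√2)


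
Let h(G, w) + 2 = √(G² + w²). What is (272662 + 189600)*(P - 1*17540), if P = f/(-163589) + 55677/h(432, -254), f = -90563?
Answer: -27757153081377968711/3423590592 + 4289560229*√62785/20928 ≈ -8.0563e+9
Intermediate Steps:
h(G, w) = -2 + √(G² + w²)
P = 90563/163589 + 55677/(-2 + 2*√62785) (P = -90563/(-163589) + 55677/(-2 + √(432² + (-254)²)) = -90563*(-1/163589) + 55677/(-2 + √(186624 + 64516)) = 90563/163589 + 55677/(-2 + √251140) = 90563/163589 + 55677/(-2 + 2*√62785) ≈ 112.10)
(272662 + 189600)*(P - 1*17540) = (272662 + 189600)*((6826653179/6847181184 + 18559*√62785/41856) - 1*17540) = 462262*((6826653179/6847181184 + 18559*√62785/41856) - 17540) = 462262*(-120092731314181/6847181184 + 18559*√62785/41856) = -27757153081377968711/3423590592 + 4289560229*√62785/20928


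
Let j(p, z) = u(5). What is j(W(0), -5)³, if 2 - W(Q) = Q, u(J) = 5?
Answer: 125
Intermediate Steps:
W(Q) = 2 - Q
j(p, z) = 5
j(W(0), -5)³ = 5³ = 125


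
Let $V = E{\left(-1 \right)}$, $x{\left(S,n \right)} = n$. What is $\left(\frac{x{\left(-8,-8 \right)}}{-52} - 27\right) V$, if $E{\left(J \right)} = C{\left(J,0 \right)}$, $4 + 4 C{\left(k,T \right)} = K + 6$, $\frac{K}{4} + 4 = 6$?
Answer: $- \frac{1745}{26} \approx -67.115$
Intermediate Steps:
$K = 8$ ($K = -16 + 4 \cdot 6 = -16 + 24 = 8$)
$C{\left(k,T \right)} = \frac{5}{2}$ ($C{\left(k,T \right)} = -1 + \frac{8 + 6}{4} = -1 + \frac{1}{4} \cdot 14 = -1 + \frac{7}{2} = \frac{5}{2}$)
$E{\left(J \right)} = \frac{5}{2}$
$V = \frac{5}{2} \approx 2.5$
$\left(\frac{x{\left(-8,-8 \right)}}{-52} - 27\right) V = \left(- \frac{8}{-52} - 27\right) \frac{5}{2} = \left(\left(-8\right) \left(- \frac{1}{52}\right) - 27\right) \frac{5}{2} = \left(\frac{2}{13} - 27\right) \frac{5}{2} = \left(- \frac{349}{13}\right) \frac{5}{2} = - \frac{1745}{26}$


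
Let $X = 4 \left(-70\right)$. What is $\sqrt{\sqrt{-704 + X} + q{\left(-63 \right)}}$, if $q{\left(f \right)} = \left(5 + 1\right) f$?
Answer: $\sqrt{-378 + 2 i \sqrt{246}} \approx 0.80602 + 19.459 i$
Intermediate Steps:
$q{\left(f \right)} = 6 f$
$X = -280$
$\sqrt{\sqrt{-704 + X} + q{\left(-63 \right)}} = \sqrt{\sqrt{-704 - 280} + 6 \left(-63\right)} = \sqrt{\sqrt{-984} - 378} = \sqrt{2 i \sqrt{246} - 378} = \sqrt{-378 + 2 i \sqrt{246}}$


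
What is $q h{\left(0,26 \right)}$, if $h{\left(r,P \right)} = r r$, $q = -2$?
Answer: $0$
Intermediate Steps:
$h{\left(r,P \right)} = r^{2}$
$q h{\left(0,26 \right)} = - 2 \cdot 0^{2} = \left(-2\right) 0 = 0$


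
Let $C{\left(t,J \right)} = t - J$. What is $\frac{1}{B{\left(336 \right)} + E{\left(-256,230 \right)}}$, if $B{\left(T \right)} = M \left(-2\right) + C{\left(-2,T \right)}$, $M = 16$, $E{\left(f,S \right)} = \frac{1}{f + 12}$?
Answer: $- \frac{244}{90281} \approx -0.0027027$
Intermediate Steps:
$E{\left(f,S \right)} = \frac{1}{12 + f}$
$B{\left(T \right)} = -34 - T$ ($B{\left(T \right)} = 16 \left(-2\right) - \left(2 + T\right) = -32 - \left(2 + T\right) = -34 - T$)
$\frac{1}{B{\left(336 \right)} + E{\left(-256,230 \right)}} = \frac{1}{\left(-34 - 336\right) + \frac{1}{12 - 256}} = \frac{1}{\left(-34 - 336\right) + \frac{1}{-244}} = \frac{1}{-370 - \frac{1}{244}} = \frac{1}{- \frac{90281}{244}} = - \frac{244}{90281}$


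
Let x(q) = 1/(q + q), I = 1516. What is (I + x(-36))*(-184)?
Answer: -2510473/9 ≈ -2.7894e+5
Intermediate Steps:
x(q) = 1/(2*q)
(I + x(-36))*(-184) = (1516 + (½)/(-36))*(-184) = (1516 + (½)*(-1/36))*(-184) = (1516 - 1/72)*(-184) = (109151/72)*(-184) = -2510473/9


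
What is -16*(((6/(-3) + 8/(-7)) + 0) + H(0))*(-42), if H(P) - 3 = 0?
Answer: -96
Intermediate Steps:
H(P) = 3 (H(P) = 3 + 0 = 3)
-16*(((6/(-3) + 8/(-7)) + 0) + H(0))*(-42) = -16*(((6/(-3) + 8/(-7)) + 0) + 3)*(-42) = -16*(((6*(-⅓) + 8*(-⅐)) + 0) + 3)*(-42) = -16*(((-2 - 8/7) + 0) + 3)*(-42) = -16*((-22/7 + 0) + 3)*(-42) = -16*(-22/7 + 3)*(-42) = -16*(-⅐)*(-42) = (16/7)*(-42) = -96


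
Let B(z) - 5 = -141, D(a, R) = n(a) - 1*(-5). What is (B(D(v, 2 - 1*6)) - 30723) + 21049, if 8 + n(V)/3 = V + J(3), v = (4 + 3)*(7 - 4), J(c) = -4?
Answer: -9810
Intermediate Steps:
v = 21 (v = 7*3 = 21)
n(V) = -36 + 3*V (n(V) = -24 + 3*(V - 4) = -24 + 3*(-4 + V) = -24 + (-12 + 3*V) = -36 + 3*V)
D(a, R) = -31 + 3*a (D(a, R) = (-36 + 3*a) - 1*(-5) = (-36 + 3*a) + 5 = -31 + 3*a)
B(z) = -136 (B(z) = 5 - 141 = -136)
(B(D(v, 2 - 1*6)) - 30723) + 21049 = (-136 - 30723) + 21049 = -30859 + 21049 = -9810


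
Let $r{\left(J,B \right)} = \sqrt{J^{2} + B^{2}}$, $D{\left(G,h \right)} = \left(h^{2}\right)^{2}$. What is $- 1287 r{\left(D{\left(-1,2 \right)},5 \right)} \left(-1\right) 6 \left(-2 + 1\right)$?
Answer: $- 7722 \sqrt{281} \approx -1.2944 \cdot 10^{5}$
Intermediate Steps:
$D{\left(G,h \right)} = h^{4}$
$r{\left(J,B \right)} = \sqrt{B^{2} + J^{2}}$
$- 1287 r{\left(D{\left(-1,2 \right)},5 \right)} \left(-1\right) 6 \left(-2 + 1\right) = - 1287 \sqrt{5^{2} + \left(2^{4}\right)^{2}} \left(-1\right) 6 \left(-2 + 1\right) = - 1287 \sqrt{25 + 16^{2}} \left(-1\right) 6 \left(-1\right) = - 1287 \sqrt{25 + 256} \left(-1\right) \left(-6\right) = - 1287 \sqrt{281} \left(-1\right) \left(-6\right) = - 1287 - \sqrt{281} \left(-6\right) = - 1287 \cdot 6 \sqrt{281} = - 7722 \sqrt{281}$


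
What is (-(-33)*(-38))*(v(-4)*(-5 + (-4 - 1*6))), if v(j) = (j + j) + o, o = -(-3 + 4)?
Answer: -169290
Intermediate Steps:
o = -1 (o = -1*1 = -1)
v(j) = -1 + 2*j (v(j) = (j + j) - 1 = 2*j - 1 = -1 + 2*j)
(-(-33)*(-38))*(v(-4)*(-5 + (-4 - 1*6))) = (-(-33)*(-38))*((-1 + 2*(-4))*(-5 + (-4 - 1*6))) = (-33*38)*((-1 - 8)*(-5 + (-4 - 6))) = -(-11286)*(-5 - 10) = -(-11286)*(-15) = -1254*135 = -169290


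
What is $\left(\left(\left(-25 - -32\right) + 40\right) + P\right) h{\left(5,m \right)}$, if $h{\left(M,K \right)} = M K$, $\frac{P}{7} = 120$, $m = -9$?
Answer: $-39915$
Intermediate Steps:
$P = 840$ ($P = 7 \cdot 120 = 840$)
$h{\left(M,K \right)} = K M$
$\left(\left(\left(-25 - -32\right) + 40\right) + P\right) h{\left(5,m \right)} = \left(\left(\left(-25 - -32\right) + 40\right) + 840\right) \left(\left(-9\right) 5\right) = \left(\left(\left(-25 + 32\right) + 40\right) + 840\right) \left(-45\right) = \left(\left(7 + 40\right) + 840\right) \left(-45\right) = \left(47 + 840\right) \left(-45\right) = 887 \left(-45\right) = -39915$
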